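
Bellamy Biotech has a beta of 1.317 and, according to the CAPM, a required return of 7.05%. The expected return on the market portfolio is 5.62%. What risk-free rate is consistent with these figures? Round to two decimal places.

E(R) = R_f + β(E(R_m) − R_f) = R_f(1 − β) + β·E(R_m)
7.05% = R_f × (1 − 1.317) + 1.317 × 5.62%
7.05% = R_f × -0.317 + 7.40154%
R_f = (7.05% − 7.40154%) / -0.317 = 1.11%

1.11%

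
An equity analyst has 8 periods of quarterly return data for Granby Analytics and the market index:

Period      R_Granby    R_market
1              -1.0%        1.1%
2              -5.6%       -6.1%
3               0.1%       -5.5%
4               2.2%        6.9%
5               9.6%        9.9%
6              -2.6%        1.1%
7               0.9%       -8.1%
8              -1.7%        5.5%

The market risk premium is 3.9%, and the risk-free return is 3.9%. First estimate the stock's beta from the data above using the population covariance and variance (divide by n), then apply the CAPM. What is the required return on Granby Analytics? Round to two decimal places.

Mean R_i = (-1.0 − 5.6 + 0.1 + 2.2 + 9.6 − 2.6 + 0.9 − 1.7) / 8 = 0.2375%
Mean R_m = (1.1 − 6.1 − 5.5 + 6.9 + 9.9 + 1.1 − 8.1 + 5.5) / 8 = 0.6000%
Σ(R_i − R̄_i)(R_m − R̄_m) = 122.0900  ⇒  Cov = 122.0900 / 8 = 15.2613
Σ(R_m − R̄_m)² = 308.4800  ⇒  Var(R_m) = 308.4800 / 8 = 38.5600
β = Cov / Var(R_m) = 15.2613 / 38.5600 = 0.3958
E(R) = R_f + β × MRP = 3.9% + 0.3958 × 3.9% = 5.44%

5.44%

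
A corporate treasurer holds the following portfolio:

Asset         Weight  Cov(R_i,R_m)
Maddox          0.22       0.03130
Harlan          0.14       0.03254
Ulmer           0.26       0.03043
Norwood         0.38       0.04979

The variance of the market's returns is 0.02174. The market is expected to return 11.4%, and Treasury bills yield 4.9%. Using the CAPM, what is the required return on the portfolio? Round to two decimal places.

β_Maddox = 0.03130 / 0.02174 = 1.4397
β_Harlan = 0.03254 / 0.02174 = 1.4968
β_Ulmer = 0.03043 / 0.02174 = 1.3997
β_Norwood = 0.04979 / 0.02174 = 2.2902
β_P = Σ w_i β_i = 0.22×1.4397 + 0.14×1.4968 + 0.26×1.3997 + 0.38×2.2902 = 1.7605
MRP = 11.4% − 4.9% = 6.50%
E(R_P) = R_f + β_P × MRP = 4.9% + 1.7605 × 6.5% = 16.34%

16.34%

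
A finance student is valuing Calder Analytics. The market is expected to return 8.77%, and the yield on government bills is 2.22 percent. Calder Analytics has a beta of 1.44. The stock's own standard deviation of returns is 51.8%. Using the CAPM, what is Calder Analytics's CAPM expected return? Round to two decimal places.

11.65%

Market risk premium = E(R_m) − R_f = 8.77% − 2.22% = 6.55%
E(R) = R_f + β × MRP = 2.22% + 1.44 × 6.55% = 11.65%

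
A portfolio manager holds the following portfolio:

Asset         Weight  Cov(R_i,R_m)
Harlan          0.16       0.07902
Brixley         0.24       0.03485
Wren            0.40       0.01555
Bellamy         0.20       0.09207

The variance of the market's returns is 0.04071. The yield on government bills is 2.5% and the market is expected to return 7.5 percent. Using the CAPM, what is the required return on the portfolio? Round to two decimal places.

8.11%

β_Harlan = 0.07902 / 0.04071 = 1.9410
β_Brixley = 0.03485 / 0.04071 = 0.8561
β_Wren = 0.01555 / 0.04071 = 0.3820
β_Bellamy = 0.09207 / 0.04071 = 2.2616
β_P = Σ w_i β_i = 0.16×1.9410 + 0.24×0.8561 + 0.40×0.3820 + 0.20×2.2616 = 1.1211
MRP = 7.5% − 2.5% = 5.00%
E(R_P) = R_f + β_P × MRP = 2.5% + 1.1211 × 5.0% = 8.11%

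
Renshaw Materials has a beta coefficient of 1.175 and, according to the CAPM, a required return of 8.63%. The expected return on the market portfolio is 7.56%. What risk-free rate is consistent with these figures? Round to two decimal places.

E(R) = R_f + β(E(R_m) − R_f) = R_f(1 − β) + β·E(R_m)
8.63% = R_f × (1 − 1.175) + 1.175 × 7.56%
8.63% = R_f × -0.175 + 8.88300%
R_f = (8.63% − 8.88300%) / -0.175 = 1.45%

1.45%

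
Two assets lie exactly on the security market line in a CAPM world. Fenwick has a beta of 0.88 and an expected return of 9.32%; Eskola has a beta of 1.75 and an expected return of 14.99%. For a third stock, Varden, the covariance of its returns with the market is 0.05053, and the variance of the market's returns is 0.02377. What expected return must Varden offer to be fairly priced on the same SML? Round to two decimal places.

MRP = (14.99% − 9.32%) / (1.75 − 0.88) = 6.5172%
R_f = 9.32% − 0.88 × 6.5172% = 3.5849%
β_Varden = Cov / Var(R_m) = 0.05053 / 0.02377 = 2.1258
E(R_Varden) = R_f + β × MRP = 3.5849% + 2.1258 × 6.5172% = 17.44%

17.44%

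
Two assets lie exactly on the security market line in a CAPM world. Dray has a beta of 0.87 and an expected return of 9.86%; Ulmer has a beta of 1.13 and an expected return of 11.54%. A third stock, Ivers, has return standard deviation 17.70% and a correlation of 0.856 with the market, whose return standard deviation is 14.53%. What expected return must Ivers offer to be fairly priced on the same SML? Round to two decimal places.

10.98%

MRP = (11.54% − 9.86%) / (1.13 − 0.87) = 6.4615%
R_f = 9.86% − 0.87 × 6.4615% = 4.2385%
β_Ivers = ρ·σ_i/σ_m = 0.856 × 17.70 / 14.53 = 1.0428
E(R_Ivers) = R_f + β × MRP = 4.2385% + 1.0428 × 6.4615% = 10.98%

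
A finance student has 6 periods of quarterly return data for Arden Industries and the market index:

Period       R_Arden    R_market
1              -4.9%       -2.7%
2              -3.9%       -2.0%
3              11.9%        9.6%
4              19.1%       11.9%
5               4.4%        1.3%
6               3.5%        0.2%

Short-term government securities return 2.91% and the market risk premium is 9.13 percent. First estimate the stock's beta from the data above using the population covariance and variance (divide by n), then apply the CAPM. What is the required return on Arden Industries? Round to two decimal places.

16.16%

Mean R_i = (-4.9 − 3.9 + 11.9 + 19.1 + 4.4 + 3.5) / 6 = 5.0167%
Mean R_m = (-2.7 − 2.0 + 9.6 + 11.9 + 1.3 + 0.2) / 6 = 3.0500%
Σ(R_i − R̄_i)(R_m − R̄_m) = 277.1750  ⇒  Cov = 277.1750 / 6 = 46.1958
Σ(R_m − R̄_m)² = 190.9750  ⇒  Var(R_m) = 190.9750 / 6 = 31.8292
β = Cov / Var(R_m) = 46.1958 / 31.8292 = 1.4514
E(R) = R_f + β × MRP = 2.91% + 1.4514 × 9.13% = 16.16%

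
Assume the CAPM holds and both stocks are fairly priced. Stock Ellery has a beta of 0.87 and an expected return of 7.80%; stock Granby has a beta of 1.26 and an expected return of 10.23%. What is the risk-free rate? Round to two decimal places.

2.38%

Both satisfy E(R) = R_f + β·MRP, so the slope of the SML is
MRP = (10.23% − 7.80%) / (1.26 − 0.87) = 2.43% / 0.39 = 6.2308%
R_f = E(R_Ellery) − β_Ellery·MRP = 7.80% − 0.87 × 6.2308% = 2.3792%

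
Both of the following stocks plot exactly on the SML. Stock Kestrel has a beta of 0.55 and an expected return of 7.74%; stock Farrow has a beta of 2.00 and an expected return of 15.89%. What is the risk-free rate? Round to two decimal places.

Both satisfy E(R) = R_f + β·MRP, so the slope of the SML is
MRP = (15.89% − 7.74%) / (2.00 − 0.55) = 8.15% / 1.45 = 5.6207%
R_f = E(R_Kestrel) − β_Kestrel·MRP = 7.74% − 0.55 × 5.6207% = 4.6486%

4.65%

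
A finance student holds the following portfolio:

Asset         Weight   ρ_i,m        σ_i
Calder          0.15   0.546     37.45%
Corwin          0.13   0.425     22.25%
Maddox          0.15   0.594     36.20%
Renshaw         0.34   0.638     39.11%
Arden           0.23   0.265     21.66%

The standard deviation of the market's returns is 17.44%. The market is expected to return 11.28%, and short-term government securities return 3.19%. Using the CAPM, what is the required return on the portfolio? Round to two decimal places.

β_Calder = 0.546 × 37.45% / 17.44% = 1.1725
β_Corwin = 0.425 × 22.25% / 17.44% = 0.5422
β_Maddox = 0.594 × 36.20% / 17.44% = 1.2330
β_Renshaw = 0.638 × 39.11% / 17.44% = 1.4307
β_Arden = 0.265 × 21.66% / 17.44% = 0.3291
β_P = Σ w_i β_i = 0.15×1.1725 + 0.13×0.5422 + 0.15×1.2330 + 0.34×1.4307 + 0.23×0.3291 = 0.9934
MRP = 11.28% − 3.19% = 8.09%
E(R_P) = R_f + β_P × MRP = 3.19% + 0.9934 × 8.09% = 11.23%

11.23%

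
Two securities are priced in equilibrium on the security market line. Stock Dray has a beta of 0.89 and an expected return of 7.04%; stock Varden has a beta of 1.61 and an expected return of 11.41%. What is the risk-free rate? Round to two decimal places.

1.64%

Both satisfy E(R) = R_f + β·MRP, so the slope of the SML is
MRP = (11.41% − 7.04%) / (1.61 − 0.89) = 4.37% / 0.72 = 6.0694%
R_f = E(R_Dray) − β_Dray·MRP = 7.04% − 0.89 × 6.0694% = 1.6382%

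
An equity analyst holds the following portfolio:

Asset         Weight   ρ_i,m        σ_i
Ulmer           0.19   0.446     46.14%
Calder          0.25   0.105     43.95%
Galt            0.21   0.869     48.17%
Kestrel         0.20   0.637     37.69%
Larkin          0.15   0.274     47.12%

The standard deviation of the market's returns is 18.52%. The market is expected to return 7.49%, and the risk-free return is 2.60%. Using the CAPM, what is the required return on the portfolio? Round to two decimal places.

8.04%

β_Ulmer = 0.446 × 46.14% / 18.52% = 1.1111
β_Calder = 0.105 × 43.95% / 18.52% = 0.2492
β_Galt = 0.869 × 48.17% / 18.52% = 2.2602
β_Kestrel = 0.637 × 37.69% / 18.52% = 1.2964
β_Larkin = 0.274 × 47.12% / 18.52% = 0.6971
β_P = Σ w_i β_i = 0.19×1.1111 + 0.25×0.2492 + 0.21×2.2602 + 0.20×1.2964 + 0.15×0.6971 = 1.1119
MRP = 7.49% − 2.60% = 4.89%
E(R_P) = R_f + β_P × MRP = 2.60% + 1.1119 × 4.89% = 8.04%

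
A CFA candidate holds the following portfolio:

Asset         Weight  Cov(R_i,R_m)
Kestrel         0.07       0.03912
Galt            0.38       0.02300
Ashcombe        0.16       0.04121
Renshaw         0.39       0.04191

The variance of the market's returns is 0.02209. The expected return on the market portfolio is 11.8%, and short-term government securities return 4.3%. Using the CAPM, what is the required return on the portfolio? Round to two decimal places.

β_Kestrel = 0.03912 / 0.02209 = 1.7709
β_Galt = 0.02300 / 0.02209 = 1.0412
β_Ashcombe = 0.04121 / 0.02209 = 1.8656
β_Renshaw = 0.04191 / 0.02209 = 1.8972
β_P = Σ w_i β_i = 0.07×1.7709 + 0.38×1.0412 + 0.16×1.8656 + 0.39×1.8972 = 1.5580
MRP = 11.8% − 4.3% = 7.50%
E(R_P) = R_f + β_P × MRP = 4.3% + 1.5580 × 7.5% = 15.99%

15.99%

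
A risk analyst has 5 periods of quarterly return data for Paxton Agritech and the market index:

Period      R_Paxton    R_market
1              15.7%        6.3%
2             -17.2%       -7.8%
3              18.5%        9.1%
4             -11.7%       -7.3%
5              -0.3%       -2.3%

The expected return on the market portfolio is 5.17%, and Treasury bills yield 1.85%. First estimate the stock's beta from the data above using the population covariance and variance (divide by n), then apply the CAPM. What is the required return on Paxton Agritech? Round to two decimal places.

Mean R_i = (15.7 − 17.2 + 18.5 − 11.7 − 0.3) / 5 = 1.0000%
Mean R_m = (6.3 − 7.8 + 9.1 − 7.3 − 2.3) / 5 = -0.4000%
Σ(R_i − R̄_i)(R_m − R̄_m) = 489.5200  ⇒  Cov = 489.5200 / 5 = 97.9040
Σ(R_m − R̄_m)² = 241.1200  ⇒  Var(R_m) = 241.1200 / 5 = 48.2240
β = Cov / Var(R_m) = 97.9040 / 48.2240 = 2.0302
MRP = 5.17% − 1.85% = 3.32%
E(R) = R_f + β × MRP = 1.85% + 2.0302 × 3.32% = 8.59%

8.59%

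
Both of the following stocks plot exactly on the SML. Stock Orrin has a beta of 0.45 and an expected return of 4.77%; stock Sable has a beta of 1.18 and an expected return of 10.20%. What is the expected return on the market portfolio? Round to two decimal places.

Both satisfy E(R) = R_f + β·MRP, so the slope of the SML is
MRP = (10.20% − 4.77%) / (1.18 − 0.45) = 5.43% / 0.73 = 7.4384%
R_f = E(R_Orrin) − β_Orrin·MRP = 4.77% − 0.45 × 7.4384% = 1.4227%
E(R_m) = R_f + MRP = 1.4227% + 7.4384% = 8.86%

8.86%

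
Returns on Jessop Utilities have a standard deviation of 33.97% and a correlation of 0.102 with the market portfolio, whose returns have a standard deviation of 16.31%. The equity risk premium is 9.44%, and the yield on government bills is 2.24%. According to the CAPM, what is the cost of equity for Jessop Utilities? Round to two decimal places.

β = ρ × σ_i / σ_m = 0.102 × 33.97% / 16.31% = 0.2124
E(R) = 2.24% + 0.2124 × 9.44% = 4.25%

4.25%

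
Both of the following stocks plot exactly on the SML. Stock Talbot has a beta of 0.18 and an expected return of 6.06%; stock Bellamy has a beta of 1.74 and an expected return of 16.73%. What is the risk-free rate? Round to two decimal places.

4.83%

Both satisfy E(R) = R_f + β·MRP, so the slope of the SML is
MRP = (16.73% − 6.06%) / (1.74 − 0.18) = 10.67% / 1.56 = 6.8397%
R_f = E(R_Talbot) − β_Talbot·MRP = 6.06% − 0.18 × 6.8397% = 4.8289%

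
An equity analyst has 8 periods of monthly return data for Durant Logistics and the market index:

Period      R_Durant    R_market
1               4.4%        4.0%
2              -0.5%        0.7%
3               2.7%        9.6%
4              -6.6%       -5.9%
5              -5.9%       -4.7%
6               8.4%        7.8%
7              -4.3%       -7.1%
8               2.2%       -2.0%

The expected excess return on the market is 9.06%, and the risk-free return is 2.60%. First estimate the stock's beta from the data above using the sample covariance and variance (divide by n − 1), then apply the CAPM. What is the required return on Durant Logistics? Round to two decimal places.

9.11%

Mean R_i = (4.4 − 0.5 + 2.7 − 6.6 − 5.9 + 8.4 − 4.3 + 2.2) / 8 = 0.0500%
Mean R_m = (4.0 + 0.7 + 9.6 − 5.9 − 4.7 + 7.8 − 7.1 − 2.0) / 8 = 0.3000%
Σ(R_i − R̄_i)(R_m − R̄_m) = 201.3700  ⇒  Cov = 201.3700 / 7 = 28.7671
Σ(R_m − R̄_m)² = 280.0800  ⇒  Var(R_m) = 280.0800 / 7 = 40.0114
β = Cov / Var(R_m) = 28.7671 / 40.0114 = 0.7190
E(R) = R_f + β × MRP = 2.60% + 0.7190 × 9.06% = 9.11%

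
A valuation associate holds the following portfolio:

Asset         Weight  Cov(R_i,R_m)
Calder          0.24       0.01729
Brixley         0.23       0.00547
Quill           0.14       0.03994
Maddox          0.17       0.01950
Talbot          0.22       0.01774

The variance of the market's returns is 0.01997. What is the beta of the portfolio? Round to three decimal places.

0.912

β_Calder = 0.01729 / 0.01997 = 0.8658
β_Brixley = 0.00547 / 0.01997 = 0.2739
β_Quill = 0.03994 / 0.01997 = 2.0000
β_Maddox = 0.01950 / 0.01997 = 0.9765
β_Talbot = 0.01774 / 0.01997 = 0.8883
β_P = Σ w_i β_i = 0.24×0.8658 + 0.23×0.2739 + 0.14×2.0000 + 0.17×0.9765 + 0.22×0.8883 = 0.9122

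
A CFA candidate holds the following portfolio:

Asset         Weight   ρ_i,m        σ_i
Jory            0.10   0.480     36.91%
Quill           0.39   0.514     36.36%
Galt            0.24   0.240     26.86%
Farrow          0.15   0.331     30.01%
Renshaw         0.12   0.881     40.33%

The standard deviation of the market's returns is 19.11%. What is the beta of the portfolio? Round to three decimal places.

0.856

β_Jory = 0.480 × 36.91% / 19.11% = 0.9271
β_Quill = 0.514 × 36.36% / 19.11% = 0.9780
β_Galt = 0.240 × 26.86% / 19.11% = 0.3373
β_Farrow = 0.331 × 30.01% / 19.11% = 0.5198
β_Renshaw = 0.881 × 40.33% / 19.11% = 1.8593
β_P = Σ w_i β_i = 0.10×0.9271 + 0.39×0.9780 + 0.24×0.3373 + 0.15×0.5198 + 0.12×1.8593 = 0.8562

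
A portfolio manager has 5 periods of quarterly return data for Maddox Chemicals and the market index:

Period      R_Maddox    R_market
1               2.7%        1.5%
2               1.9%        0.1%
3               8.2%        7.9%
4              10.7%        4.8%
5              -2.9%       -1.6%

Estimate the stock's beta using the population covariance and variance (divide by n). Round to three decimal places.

Mean R_i = (2.7 + 1.9 + 8.2 + 10.7 − 2.9) / 5 = 4.1200%
Mean R_m = (1.5 + 0.1 + 7.9 + 4.8 − 1.6) / 5 = 2.5400%
Σ(R_i − R̄_i)(R_m − R̄_m) = 72.6960  ⇒  Cov = 72.6960 / 5 = 14.5392
Σ(R_m − R̄_m)² = 58.0120  ⇒  Var(R_m) = 58.0120 / 5 = 11.6024
β = Cov / Var(R_m) = 14.5392 / 11.6024 = 1.2531

1.253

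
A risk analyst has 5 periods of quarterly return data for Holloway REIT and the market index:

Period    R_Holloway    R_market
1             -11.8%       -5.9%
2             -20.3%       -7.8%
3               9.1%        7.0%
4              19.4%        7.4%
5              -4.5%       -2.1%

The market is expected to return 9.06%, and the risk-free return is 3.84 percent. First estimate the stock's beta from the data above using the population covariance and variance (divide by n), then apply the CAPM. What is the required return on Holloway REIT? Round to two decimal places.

15.19%

Mean R_i = (-11.8 − 20.3 + 9.1 + 19.4 − 4.5) / 5 = -1.6200%
Mean R_m = (-5.9 − 7.8 + 7.0 + 7.4 − 2.1) / 5 = -0.2800%
Σ(R_i − R̄_i)(R_m − R̄_m) = 442.4020  ⇒  Cov = 442.4020 / 5 = 88.4804
Σ(R_m − R̄_m)² = 203.4280  ⇒  Var(R_m) = 203.4280 / 5 = 40.6856
β = Cov / Var(R_m) = 88.4804 / 40.6856 = 2.1747
MRP = 9.06% − 3.84% = 5.22%
E(R) = R_f + β × MRP = 3.84% + 2.1747 × 5.22% = 15.19%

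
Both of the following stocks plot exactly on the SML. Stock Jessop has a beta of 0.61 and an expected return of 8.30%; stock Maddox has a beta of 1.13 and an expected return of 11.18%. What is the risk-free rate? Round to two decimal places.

4.92%

Both satisfy E(R) = R_f + β·MRP, so the slope of the SML is
MRP = (11.18% − 8.30%) / (1.13 − 0.61) = 2.88% / 0.52 = 5.5385%
R_f = E(R_Jessop) − β_Jessop·MRP = 8.30% − 0.61 × 5.5385% = 4.9215%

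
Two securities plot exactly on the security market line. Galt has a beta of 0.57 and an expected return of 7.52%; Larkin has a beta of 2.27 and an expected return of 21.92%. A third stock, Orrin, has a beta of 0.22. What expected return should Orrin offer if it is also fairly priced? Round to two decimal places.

4.56%

MRP (SML slope) = (21.92% − 7.52%) / (2.27 − 0.57) = 14.40% / 1.70 = 8.4706%
R_f (intercept) = 7.52% − 0.57 × 8.4706% = 2.6918%
E(R_Orrin) = R_f + β × MRP = 2.6918% + 0.22 × 8.4706% = 4.56%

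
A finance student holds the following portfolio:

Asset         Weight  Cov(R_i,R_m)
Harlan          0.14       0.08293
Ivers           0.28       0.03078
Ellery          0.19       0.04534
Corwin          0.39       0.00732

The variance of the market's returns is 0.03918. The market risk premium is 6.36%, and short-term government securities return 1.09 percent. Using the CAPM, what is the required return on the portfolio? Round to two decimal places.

β_Harlan = 0.08293 / 0.03918 = 2.1166
β_Ivers = 0.03078 / 0.03918 = 0.7856
β_Ellery = 0.04534 / 0.03918 = 1.1572
β_Corwin = 0.00732 / 0.03918 = 0.1868
β_P = Σ w_i β_i = 0.14×2.1166 + 0.28×0.7856 + 0.19×1.1572 + 0.39×0.1868 = 0.8090
E(R_P) = R_f + β_P × MRP = 1.09% + 0.8090 × 6.36% = 6.24%

6.24%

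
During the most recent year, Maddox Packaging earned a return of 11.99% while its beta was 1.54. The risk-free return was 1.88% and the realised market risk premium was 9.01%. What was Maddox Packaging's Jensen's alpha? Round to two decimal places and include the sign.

CAPM benchmark = R_f + β(R_m − R_f) = 1.88% + 1.54 × 9.01% = 15.7554%
α = actual − benchmark = 11.99% − 15.7554% = -3.77%

-3.77%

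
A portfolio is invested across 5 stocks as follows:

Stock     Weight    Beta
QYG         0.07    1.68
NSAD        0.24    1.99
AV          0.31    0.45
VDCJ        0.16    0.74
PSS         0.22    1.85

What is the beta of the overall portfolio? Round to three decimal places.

β_P = Σ w_i β_i = 0.07×1.68 + 0.24×1.99 + 0.31×0.45 + 0.16×0.74 + 0.22×1.85 = 1.2601

1.260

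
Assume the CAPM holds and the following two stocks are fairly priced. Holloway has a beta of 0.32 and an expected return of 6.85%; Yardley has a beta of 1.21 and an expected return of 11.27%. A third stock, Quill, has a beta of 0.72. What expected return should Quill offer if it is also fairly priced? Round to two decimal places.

8.84%

MRP (SML slope) = (11.27% − 6.85%) / (1.21 − 0.32) = 4.42% / 0.89 = 4.9663%
R_f (intercept) = 6.85% − 0.32 × 4.9663% = 5.2608%
E(R_Quill) = R_f + β × MRP = 5.2608% + 0.72 × 4.9663% = 8.84%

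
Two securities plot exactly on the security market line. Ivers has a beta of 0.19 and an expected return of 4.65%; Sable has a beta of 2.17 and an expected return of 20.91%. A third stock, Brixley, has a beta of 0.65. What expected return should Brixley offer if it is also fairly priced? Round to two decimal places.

MRP (SML slope) = (20.91% − 4.65%) / (2.17 − 0.19) = 16.26% / 1.98 = 8.2121%
R_f (intercept) = 4.65% − 0.19 × 8.2121% = 3.0897%
E(R_Brixley) = R_f + β × MRP = 3.0897% + 0.65 × 8.2121% = 8.43%

8.43%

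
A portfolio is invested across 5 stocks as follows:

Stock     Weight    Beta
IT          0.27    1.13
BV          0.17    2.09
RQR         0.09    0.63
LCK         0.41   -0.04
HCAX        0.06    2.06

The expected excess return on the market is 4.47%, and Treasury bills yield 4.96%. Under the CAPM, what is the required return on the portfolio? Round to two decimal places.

β_P = Σ w_i β_i = 0.27×1.13 + 0.17×2.09 + 0.09×0.63 + 0.41×-0.04 + 0.06×2.06 = 0.8243
E(R_P) = R_f + β_P × MRP = 4.96% + 0.8243 × 4.47% = 8.64%

8.64%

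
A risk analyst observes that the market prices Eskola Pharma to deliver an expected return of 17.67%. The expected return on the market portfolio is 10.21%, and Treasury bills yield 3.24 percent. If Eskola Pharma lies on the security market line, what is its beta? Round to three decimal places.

MRP = 10.21% − 3.24% = 6.97%
β = (E(R) − R_f) / MRP = (17.67% − 3.24%) / 6.97% = 14.43% / 6.97% = 2.070

2.070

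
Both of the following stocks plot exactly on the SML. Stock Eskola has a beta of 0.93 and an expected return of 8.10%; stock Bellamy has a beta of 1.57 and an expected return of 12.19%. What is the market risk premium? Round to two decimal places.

6.39%

Both satisfy E(R) = R_f + β·MRP, so the slope of the SML is
MRP = (12.19% − 8.10%) / (1.57 − 0.93) = 4.09% / 0.64 = 6.3906%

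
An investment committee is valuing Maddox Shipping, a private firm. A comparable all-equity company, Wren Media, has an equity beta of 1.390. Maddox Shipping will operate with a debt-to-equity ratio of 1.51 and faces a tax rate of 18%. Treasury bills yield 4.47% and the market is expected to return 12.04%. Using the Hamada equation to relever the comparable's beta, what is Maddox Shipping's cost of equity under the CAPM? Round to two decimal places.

β_L = β_U × [1 + (1 − t)(D/E)] = 1.390 × [1 + (1 − 0.18) × 1.51]
    = 1.390 × [1 + 0.82 × 1.51] = 1.390 × 2.2382 = 3.1111
MRP = 12.04% − 4.47% = 7.57%
E(R) = R_f + β_L × MRP = 4.47% + 3.1111 × 7.57% = 28.02%

28.02%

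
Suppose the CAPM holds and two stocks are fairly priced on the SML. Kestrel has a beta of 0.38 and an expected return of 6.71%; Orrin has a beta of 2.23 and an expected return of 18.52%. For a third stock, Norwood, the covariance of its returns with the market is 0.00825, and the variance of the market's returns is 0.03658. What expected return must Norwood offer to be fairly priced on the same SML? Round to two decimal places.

MRP = (18.52% − 6.71%) / (2.23 − 0.38) = 6.3838%
R_f = 6.71% − 0.38 × 6.3838% = 4.2842%
β_Norwood = Cov / Var(R_m) = 0.00825 / 0.03658 = 0.2255
E(R_Norwood) = R_f + β × MRP = 4.2842% + 0.2255 × 6.3838% = 5.72%

5.72%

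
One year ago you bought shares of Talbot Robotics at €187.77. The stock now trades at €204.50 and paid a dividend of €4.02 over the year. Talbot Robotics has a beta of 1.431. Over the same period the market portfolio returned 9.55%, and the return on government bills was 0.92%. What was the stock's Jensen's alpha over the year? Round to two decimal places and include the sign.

Realised HPR = (P1 + D1 − P0) / P0 = (204.50 + 4.02 − 187.77) / 187.77 = 20.75 / 187.77 = 11.0508%
MRP = 9.55% − 0.92% = 8.63%
CAPM required = R_f + β·MRP = 0.92% + 1.431 × 8.63% = 13.26953%
α = realised − required = 11.0508% − 13.26953% = -2.22%

-2.22%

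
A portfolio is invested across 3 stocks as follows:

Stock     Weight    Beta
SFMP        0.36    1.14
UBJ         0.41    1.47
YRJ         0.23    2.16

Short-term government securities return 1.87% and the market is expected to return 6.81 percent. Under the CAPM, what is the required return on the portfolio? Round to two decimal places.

β_P = Σ w_i β_i = 0.36×1.14 + 0.41×1.47 + 0.23×2.16 = 1.5099
MRP = 6.81% − 1.87% = 4.94%
E(R_P) = R_f + β_P × MRP = 1.87% + 1.5099 × 4.94% = 9.33%

9.33%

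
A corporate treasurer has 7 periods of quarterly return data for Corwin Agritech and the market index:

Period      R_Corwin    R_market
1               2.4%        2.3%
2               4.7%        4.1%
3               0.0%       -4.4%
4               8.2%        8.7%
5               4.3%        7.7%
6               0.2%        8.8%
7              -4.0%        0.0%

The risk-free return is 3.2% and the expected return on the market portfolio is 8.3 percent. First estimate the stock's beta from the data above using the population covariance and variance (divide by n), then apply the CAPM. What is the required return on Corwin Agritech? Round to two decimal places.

5.60%

Mean R_i = (2.4 + 4.7 + 0.0 + 8.2 + 4.3 + 0.2 − 4.0) / 7 = 2.2571%
Mean R_m = (2.3 + 4.1 − 4.4 + 8.7 + 7.7 + 8.8 + 0.0) / 7 = 3.8857%
Σ(R_i − R̄_i)(R_m − R̄_m) = 69.6057  ⇒  Cov = 69.6057 / 7 = 9.9437
Σ(R_m − R̄_m)² = 148.1886  ⇒  Var(R_m) = 148.1886 / 7 = 21.1698
β = Cov / Var(R_m) = 9.9437 / 21.1698 = 0.4697
MRP = 8.3% − 3.2% = 5.10%
E(R) = R_f + β × MRP = 3.2% + 0.4697 × 5.1% = 5.60%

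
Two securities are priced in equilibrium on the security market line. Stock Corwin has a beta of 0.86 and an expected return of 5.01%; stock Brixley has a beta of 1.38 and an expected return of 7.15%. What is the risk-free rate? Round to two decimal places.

1.47%

Both satisfy E(R) = R_f + β·MRP, so the slope of the SML is
MRP = (7.15% − 5.01%) / (1.38 − 0.86) = 2.14% / 0.52 = 4.1154%
R_f = E(R_Corwin) − β_Corwin·MRP = 5.01% − 0.86 × 4.1154% = 1.4708%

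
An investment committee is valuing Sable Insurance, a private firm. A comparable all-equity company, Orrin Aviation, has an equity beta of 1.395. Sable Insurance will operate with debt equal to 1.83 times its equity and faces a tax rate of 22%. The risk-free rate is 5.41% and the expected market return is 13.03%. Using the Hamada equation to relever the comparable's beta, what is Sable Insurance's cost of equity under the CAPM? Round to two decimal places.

β_L = β_U × [1 + (1 − t)(D/E)] = 1.395 × [1 + (1 − 0.22) × 1.83]
    = 1.395 × [1 + 0.78 × 1.83] = 1.395 × 2.4274 = 3.3862
MRP = 13.03% − 5.41% = 7.62%
E(R) = R_f + β_L × MRP = 5.41% + 3.3862 × 7.62% = 31.21%

31.21%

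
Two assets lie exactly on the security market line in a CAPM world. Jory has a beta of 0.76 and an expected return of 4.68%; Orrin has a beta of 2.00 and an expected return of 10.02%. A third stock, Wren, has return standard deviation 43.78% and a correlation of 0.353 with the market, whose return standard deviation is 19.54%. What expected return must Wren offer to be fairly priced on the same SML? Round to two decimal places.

MRP = (10.02% − 4.68%) / (2.00 − 0.76) = 4.3065%
R_f = 4.68% − 0.76 × 4.3065% = 1.4071%
β_Wren = ρ·σ_i/σ_m = 0.353 × 43.78 / 19.54 = 0.7909
E(R_Wren) = R_f + β × MRP = 1.4071% + 0.7909 × 4.3065% = 4.81%

4.81%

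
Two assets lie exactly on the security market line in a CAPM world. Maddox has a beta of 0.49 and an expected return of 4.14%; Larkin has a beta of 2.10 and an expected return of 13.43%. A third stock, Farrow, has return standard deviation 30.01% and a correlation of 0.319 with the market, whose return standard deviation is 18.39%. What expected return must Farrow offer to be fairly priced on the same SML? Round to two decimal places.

MRP = (13.43% − 4.14%) / (2.10 − 0.49) = 5.7702%
R_f = 4.14% − 0.49 × 5.7702% = 1.3126%
β_Farrow = ρ·σ_i/σ_m = 0.319 × 30.01 / 18.39 = 0.5206
E(R_Farrow) = R_f + β × MRP = 1.3126% + 0.5206 × 5.7702% = 4.32%

4.32%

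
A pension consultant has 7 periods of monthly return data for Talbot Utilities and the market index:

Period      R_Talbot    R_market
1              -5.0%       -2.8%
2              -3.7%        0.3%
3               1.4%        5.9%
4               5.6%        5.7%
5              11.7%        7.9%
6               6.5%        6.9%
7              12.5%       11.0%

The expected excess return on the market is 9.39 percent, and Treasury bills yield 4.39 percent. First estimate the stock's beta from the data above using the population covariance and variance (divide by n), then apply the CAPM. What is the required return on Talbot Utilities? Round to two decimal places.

17.40%

Mean R_i = (-5.0 − 3.7 + 1.4 + 5.6 + 11.7 + 6.5 + 12.5) / 7 = 4.1429%
Mean R_m = (-2.8 + 0.3 + 5.9 + 5.7 + 7.9 + 6.9 + 11.0) / 7 = 4.9857%
Σ(R_i − R̄_i)(R_m − R̄_m) = 183.2643  ⇒  Cov = 183.2643 / 7 = 26.1806
Σ(R_m − R̄_m)² = 132.2486  ⇒  Var(R_m) = 132.2486 / 7 = 18.8927
β = Cov / Var(R_m) = 26.1806 / 18.8927 = 1.3858
E(R) = R_f + β × MRP = 4.39% + 1.3858 × 9.39% = 17.40%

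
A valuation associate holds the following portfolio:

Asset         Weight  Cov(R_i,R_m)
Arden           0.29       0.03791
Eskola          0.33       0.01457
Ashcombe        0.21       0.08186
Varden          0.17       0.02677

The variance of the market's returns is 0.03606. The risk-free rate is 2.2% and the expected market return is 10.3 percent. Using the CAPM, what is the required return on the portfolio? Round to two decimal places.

10.63%

β_Arden = 0.03791 / 0.03606 = 1.0513
β_Eskola = 0.01457 / 0.03606 = 0.4040
β_Ashcombe = 0.08186 / 0.03606 = 2.2701
β_Varden = 0.02677 / 0.03606 = 0.7424
β_P = Σ w_i β_i = 0.29×1.0513 + 0.33×0.4040 + 0.21×2.2701 + 0.17×0.7424 = 1.0411
MRP = 10.3% − 2.2% = 8.10%
E(R_P) = R_f + β_P × MRP = 2.2% + 1.0411 × 8.1% = 10.63%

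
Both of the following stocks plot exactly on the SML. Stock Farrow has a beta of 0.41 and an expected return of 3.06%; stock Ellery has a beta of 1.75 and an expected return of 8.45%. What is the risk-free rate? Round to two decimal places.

Both satisfy E(R) = R_f + β·MRP, so the slope of the SML is
MRP = (8.45% − 3.06%) / (1.75 − 0.41) = 5.39% / 1.34 = 4.0224%
R_f = E(R_Farrow) − β_Farrow·MRP = 3.06% − 0.41 × 4.0224% = 1.4108%

1.41%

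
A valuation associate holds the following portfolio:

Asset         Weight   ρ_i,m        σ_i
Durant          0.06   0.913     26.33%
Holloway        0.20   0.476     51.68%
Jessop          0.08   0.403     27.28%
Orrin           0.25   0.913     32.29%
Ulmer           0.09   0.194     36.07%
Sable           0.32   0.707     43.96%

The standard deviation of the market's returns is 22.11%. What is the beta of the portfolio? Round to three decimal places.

β_Durant = 0.913 × 26.33% / 22.11% = 1.0873
β_Holloway = 0.476 × 51.68% / 22.11% = 1.1126
β_Jessop = 0.403 × 27.28% / 22.11% = 0.4972
β_Orrin = 0.913 × 32.29% / 22.11% = 1.3334
β_Ulmer = 0.194 × 36.07% / 22.11% = 0.3165
β_Sable = 0.707 × 43.96% / 22.11% = 1.4057
β_P = Σ w_i β_i = 0.06×1.0873 + 0.20×1.1126 + 0.08×0.4972 + 0.25×1.3334 + 0.09×0.3165 + 0.32×1.4057 = 1.1392

1.139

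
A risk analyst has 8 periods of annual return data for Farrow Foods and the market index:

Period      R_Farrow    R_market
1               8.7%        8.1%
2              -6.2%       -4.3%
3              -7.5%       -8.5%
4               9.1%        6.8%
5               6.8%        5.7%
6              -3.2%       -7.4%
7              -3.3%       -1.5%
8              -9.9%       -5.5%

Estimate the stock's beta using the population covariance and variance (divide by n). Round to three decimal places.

1.073

Mean R_i = (8.7 − 6.2 − 7.5 + 9.1 + 6.8 − 3.2 − 3.3 − 9.9) / 8 = -0.6875%
Mean R_m = (8.1 − 4.3 − 8.5 + 6.8 + 5.7 − 7.4 − 1.5 − 5.5) / 8 = -0.8250%
Σ(R_i − R̄_i)(R_m − R̄_m) = 340.0625  ⇒  Cov = 340.0625 / 8 = 42.5078
Σ(R_m − R̄_m)² = 316.8950  ⇒  Var(R_m) = 316.8950 / 8 = 39.6119
β = Cov / Var(R_m) = 42.5078 / 39.6119 = 1.0731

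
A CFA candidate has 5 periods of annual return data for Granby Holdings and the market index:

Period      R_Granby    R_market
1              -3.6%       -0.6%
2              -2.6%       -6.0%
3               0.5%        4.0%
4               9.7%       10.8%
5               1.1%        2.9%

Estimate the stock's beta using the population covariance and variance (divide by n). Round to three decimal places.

0.762

Mean R_i = (-3.6 − 2.6 + 0.5 + 9.7 + 1.1) / 5 = 1.0200%
Mean R_m = (-0.6 − 6.0 + 4.0 + 10.8 + 2.9) / 5 = 2.2200%
Σ(R_i − R̄_i)(R_m − R̄_m) = 116.3880  ⇒  Cov = 116.3880 / 5 = 23.2776
Σ(R_m − R̄_m)² = 152.7680  ⇒  Var(R_m) = 152.7680 / 5 = 30.5536
β = Cov / Var(R_m) = 23.2776 / 30.5536 = 0.7619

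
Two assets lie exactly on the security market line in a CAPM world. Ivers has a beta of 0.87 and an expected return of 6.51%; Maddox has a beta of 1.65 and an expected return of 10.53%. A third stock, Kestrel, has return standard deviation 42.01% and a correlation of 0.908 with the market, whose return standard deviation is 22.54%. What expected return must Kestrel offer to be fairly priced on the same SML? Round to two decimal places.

10.75%

MRP = (10.53% − 6.51%) / (1.65 − 0.87) = 5.1538%
R_f = 6.51% − 0.87 × 5.1538% = 2.0262%
β_Kestrel = ρ·σ_i/σ_m = 0.908 × 42.01 / 22.54 = 1.6923
E(R_Kestrel) = R_f + β × MRP = 2.0262% + 1.6923 × 5.1538% = 10.75%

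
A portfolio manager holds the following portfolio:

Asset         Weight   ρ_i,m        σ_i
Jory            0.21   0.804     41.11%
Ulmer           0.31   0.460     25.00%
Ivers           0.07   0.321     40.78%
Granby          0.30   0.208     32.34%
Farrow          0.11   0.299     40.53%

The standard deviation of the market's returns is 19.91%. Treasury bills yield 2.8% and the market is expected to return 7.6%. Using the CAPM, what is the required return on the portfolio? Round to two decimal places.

6.36%

β_Jory = 0.804 × 41.11% / 19.91% = 1.6601
β_Ulmer = 0.460 × 25.00% / 19.91% = 0.5776
β_Ivers = 0.321 × 40.78% / 19.91% = 0.6575
β_Granby = 0.208 × 32.34% / 19.91% = 0.3379
β_Farrow = 0.299 × 40.53% / 19.91% = 0.6087
β_P = Σ w_i β_i = 0.21×1.6601 + 0.31×0.5776 + 0.07×0.6575 + 0.30×0.3379 + 0.11×0.6087 = 0.7420
MRP = 7.6% − 2.8% = 4.80%
E(R_P) = R_f + β_P × MRP = 2.8% + 0.7420 × 4.8% = 6.36%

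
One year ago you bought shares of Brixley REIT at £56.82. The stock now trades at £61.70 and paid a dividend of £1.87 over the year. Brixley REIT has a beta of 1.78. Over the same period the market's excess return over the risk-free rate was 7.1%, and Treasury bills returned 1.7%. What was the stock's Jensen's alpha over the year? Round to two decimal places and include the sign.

Realised HPR = (P1 + D1 − P0) / P0 = (61.70 + 1.87 − 56.82) / 56.82 = 6.75 / 56.82 = 11.8796%
CAPM required = R_f + β·MRP = 1.7% + 1.78 × 7.1% = 14.3380%
α = realised − required = 11.8796% − 14.3380% = -2.46%

-2.46%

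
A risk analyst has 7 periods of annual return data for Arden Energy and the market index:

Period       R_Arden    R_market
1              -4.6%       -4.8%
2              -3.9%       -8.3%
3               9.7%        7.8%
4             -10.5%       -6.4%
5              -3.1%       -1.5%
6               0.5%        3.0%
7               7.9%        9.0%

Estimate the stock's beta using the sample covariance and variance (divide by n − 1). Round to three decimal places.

Mean R_i = (-4.6 − 3.9 + 9.7 − 10.5 − 3.1 + 0.5 + 7.9) / 7 = -0.5714%
Mean R_m = (-4.8 − 8.3 + 7.8 − 6.4 − 1.5 + 3.0 + 9.0) / 7 = -0.1714%
Σ(R_i − R̄_i)(R_m − R̄_m) = 273.8743  ⇒  Cov = 273.8743 / 6 = 45.6457
Σ(R_m − R̄_m)² = 285.7743  ⇒  Var(R_m) = 285.7743 / 6 = 47.6291
β = Cov / Var(R_m) = 45.6457 / 47.6291 = 0.9584

0.958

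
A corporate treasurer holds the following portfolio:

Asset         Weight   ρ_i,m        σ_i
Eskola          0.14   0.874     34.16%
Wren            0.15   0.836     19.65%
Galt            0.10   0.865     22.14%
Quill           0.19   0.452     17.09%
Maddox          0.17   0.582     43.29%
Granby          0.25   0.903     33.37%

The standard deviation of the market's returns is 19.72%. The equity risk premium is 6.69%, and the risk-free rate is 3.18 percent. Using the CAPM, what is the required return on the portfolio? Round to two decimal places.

β_Eskola = 0.874 × 34.16% / 19.72% = 1.5140
β_Wren = 0.836 × 19.65% / 19.72% = 0.8330
β_Galt = 0.865 × 22.14% / 19.72% = 0.9712
β_Quill = 0.452 × 17.09% / 19.72% = 0.3917
β_Maddox = 0.582 × 43.29% / 19.72% = 1.2776
β_Granby = 0.903 × 33.37% / 19.72% = 1.5280
β_P = Σ w_i β_i = 0.14×1.5140 + 0.15×0.8330 + 0.10×0.9712 + 0.19×0.3917 + 0.17×1.2776 + 0.25×1.5280 = 1.1076
E(R_P) = R_f + β_P × MRP = 3.18% + 1.1076 × 6.69% = 10.59%

10.59%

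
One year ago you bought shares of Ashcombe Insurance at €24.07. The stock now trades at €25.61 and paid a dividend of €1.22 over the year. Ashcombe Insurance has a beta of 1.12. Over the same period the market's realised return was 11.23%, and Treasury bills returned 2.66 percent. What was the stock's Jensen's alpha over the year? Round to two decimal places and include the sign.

Realised HPR = (P1 + D1 − P0) / P0 = (25.61 + 1.22 − 24.07) / 24.07 = 2.76 / 24.07 = 11.4666%
MRP = 11.23% − 2.66% = 8.57%
CAPM required = R_f + β·MRP = 2.66% + 1.12 × 8.57% = 12.2584%
α = realised − required = 11.4666% − 12.2584% = -0.79%

-0.79%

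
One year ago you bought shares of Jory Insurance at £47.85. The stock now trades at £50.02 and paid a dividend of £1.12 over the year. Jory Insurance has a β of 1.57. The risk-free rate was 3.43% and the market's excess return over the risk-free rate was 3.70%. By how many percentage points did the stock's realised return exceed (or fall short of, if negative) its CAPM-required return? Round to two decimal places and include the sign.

-2.36%

Realised HPR = (P1 + D1 − P0) / P0 = (50.02 + 1.12 − 47.85) / 47.85 = 3.29 / 47.85 = 6.8757%
CAPM required = R_f + β·MRP = 3.43% + 1.57 × 3.70% = 9.2390%
α = realised − required = 6.8757% − 9.2390% = -2.36%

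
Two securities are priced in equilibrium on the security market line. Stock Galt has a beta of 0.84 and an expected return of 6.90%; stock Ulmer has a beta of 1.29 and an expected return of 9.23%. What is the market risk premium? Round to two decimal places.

5.18%

Both satisfy E(R) = R_f + β·MRP, so the slope of the SML is
MRP = (9.23% − 6.90%) / (1.29 − 0.84) = 2.33% / 0.45 = 5.1778%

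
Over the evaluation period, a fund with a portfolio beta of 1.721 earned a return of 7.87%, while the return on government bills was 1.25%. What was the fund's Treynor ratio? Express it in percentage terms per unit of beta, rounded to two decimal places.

Treynor = (R_P − R_f) / β_P = (7.87% − 1.25%) / 1.7210 = 6.62% / 1.7210 = 3.85%

3.85%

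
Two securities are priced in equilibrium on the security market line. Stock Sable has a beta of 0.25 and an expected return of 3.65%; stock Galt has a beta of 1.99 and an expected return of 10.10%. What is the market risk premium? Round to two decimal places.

Both satisfy E(R) = R_f + β·MRP, so the slope of the SML is
MRP = (10.10% − 3.65%) / (1.99 − 0.25) = 6.45% / 1.74 = 3.7069%

3.71%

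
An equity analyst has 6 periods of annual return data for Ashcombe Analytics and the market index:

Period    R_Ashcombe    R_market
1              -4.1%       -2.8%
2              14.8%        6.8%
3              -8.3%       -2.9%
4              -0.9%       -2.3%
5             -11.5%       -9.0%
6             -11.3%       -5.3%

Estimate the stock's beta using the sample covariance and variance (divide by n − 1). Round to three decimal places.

Mean R_i = (-4.1 + 14.8 − 8.3 − 0.9 − 11.5 − 11.3) / 6 = -3.5500%
Mean R_m = (-2.8 + 6.8 − 2.9 − 2.3 − 9.0 − 5.3) / 6 = -2.5833%
Σ(R_i − R̄_i)(R_m − R̄_m) = 246.6250  ⇒  Cov = 246.6250 / 5 = 49.3250
Σ(R_m − R̄_m)² = 136.8283  ⇒  Var(R_m) = 136.8283 / 5 = 27.3657
β = Cov / Var(R_m) = 49.3250 / 27.3657 = 1.8024

1.802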